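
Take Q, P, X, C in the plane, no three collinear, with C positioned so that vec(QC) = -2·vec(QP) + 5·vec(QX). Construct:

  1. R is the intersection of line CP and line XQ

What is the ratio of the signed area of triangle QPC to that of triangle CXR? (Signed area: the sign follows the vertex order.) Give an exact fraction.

Assign Q = (0, 0), P = (1, 0), X = (0, 1), C = (-2, 5) — the answer is frame-independent, so this choice is without loss of generality.
1. R is the intersection of line CP and line XQ ⇒ R = (0, 5/3)
2·[QPC] = 5, 2·[CXR] = 4/3
[QPC]:[CXR] = 5:4/3 = 15/4

[QPC]:[CXR] = 15/4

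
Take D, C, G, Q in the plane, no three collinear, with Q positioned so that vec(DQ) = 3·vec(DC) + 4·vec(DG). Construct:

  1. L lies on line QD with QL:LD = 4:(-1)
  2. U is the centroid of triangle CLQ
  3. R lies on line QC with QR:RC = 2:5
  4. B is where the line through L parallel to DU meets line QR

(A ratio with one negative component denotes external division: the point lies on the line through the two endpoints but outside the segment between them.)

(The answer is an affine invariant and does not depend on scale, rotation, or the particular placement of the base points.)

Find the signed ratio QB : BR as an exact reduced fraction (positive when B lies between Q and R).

QB:BR = -14/9

Work in coordinates with D = (0, 0), C = (1, 0), G = (0, 1), Q = (3, 4).
1. L lies on line QD with QL:LD = 4:(-1) ⇒ L = (-1, -4/3)
2. U is the centroid of triangle CLQ ⇒ U = (1, 8/9)
3. R lies on line QC with QR:RC = 2:5 ⇒ R = (17/7, 20/7)
4. B is where the line through L parallel to DU meets line QR ⇒ B = (7/5, 4/5)
B = Q + t·(R−Q) with t = 14/5, so QB:BR = t:(1−t) = 14/5:-9/5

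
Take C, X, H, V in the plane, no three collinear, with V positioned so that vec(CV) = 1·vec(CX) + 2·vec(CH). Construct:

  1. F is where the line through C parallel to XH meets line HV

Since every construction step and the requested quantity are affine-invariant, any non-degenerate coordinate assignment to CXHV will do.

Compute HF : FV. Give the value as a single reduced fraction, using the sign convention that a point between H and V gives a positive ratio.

Set C = (0, 0), X = (1, 0), H = (0, 1), V = (1, 2); any affine frame gives the same invariant.
1. F is where the line through C parallel to XH meets line HV ⇒ F = (-1/2, 1/2)
F = H + t·(V−H) with t = -1/2, so HF:FV = t:(1−t) = -1/2:3/2

HF:FV = -1/3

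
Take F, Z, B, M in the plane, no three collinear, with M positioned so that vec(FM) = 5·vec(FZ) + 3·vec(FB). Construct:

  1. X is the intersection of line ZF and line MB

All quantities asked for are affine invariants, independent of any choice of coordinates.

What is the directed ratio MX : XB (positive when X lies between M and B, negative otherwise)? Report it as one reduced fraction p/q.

MX:XB = -3

Assign F = (0, 0), Z = (1, 0), B = (0, 1), M = (5, 3) — the answer is frame-independent, so this choice is without loss of generality.
1. X is the intersection of line ZF and line MB ⇒ X = (-5/2, 0)
X = M + t·(B−M) with t = 3/2, so MX:XB = t:(1−t) = 3/2:-1/2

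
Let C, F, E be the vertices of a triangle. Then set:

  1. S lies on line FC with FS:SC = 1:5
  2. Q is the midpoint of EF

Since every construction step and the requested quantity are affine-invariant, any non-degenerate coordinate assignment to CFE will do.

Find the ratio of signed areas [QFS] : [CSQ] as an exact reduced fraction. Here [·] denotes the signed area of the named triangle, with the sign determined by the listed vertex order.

[QFS]:[CSQ] = -1/5

Choose coordinates C = (0, 0), F = (1, 0), E = (0, 1).
1. S lies on line FC with FS:SC = 1:5 ⇒ S = (5/6, 0)
2. Q is the midpoint of EF ⇒ Q = (1/2, 1/2)
2·[QFS] = -1/12, 2·[CSQ] = 5/12
[QFS]:[CSQ] = -1/12:5/12 = -1/5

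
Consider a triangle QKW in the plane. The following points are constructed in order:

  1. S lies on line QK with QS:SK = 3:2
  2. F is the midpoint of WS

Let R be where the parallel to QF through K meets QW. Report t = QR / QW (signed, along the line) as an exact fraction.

t = -5/3

Choose coordinates Q = (0, 0), K = (1, 0), W = (0, 1).
1. S lies on line QK with QS:SK = 3:2 ⇒ S = (3/5, 0)
2. F is the midpoint of WS ⇒ F = (3/10, 1/2)
through K parallel to QF: direction (3/10, 1/2); meets QW at R = (0, -5/3)
R = Q + t·(W−Q) with t = -5/3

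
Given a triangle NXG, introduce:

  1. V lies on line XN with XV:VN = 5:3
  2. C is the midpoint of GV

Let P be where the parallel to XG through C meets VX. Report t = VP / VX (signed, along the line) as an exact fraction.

Choose coordinates N = (0, 0), X = (1, 0), G = (0, 1).
1. V lies on line XN with XV:VN = 5:3 ⇒ V = (3/8, 0)
2. C is the midpoint of GV ⇒ C = (3/16, 1/2)
through C parallel to XG: direction (-1, 1); meets VX at P = (11/16, 0)
P = V + t·(X−V) with t = 1/2

t = 1/2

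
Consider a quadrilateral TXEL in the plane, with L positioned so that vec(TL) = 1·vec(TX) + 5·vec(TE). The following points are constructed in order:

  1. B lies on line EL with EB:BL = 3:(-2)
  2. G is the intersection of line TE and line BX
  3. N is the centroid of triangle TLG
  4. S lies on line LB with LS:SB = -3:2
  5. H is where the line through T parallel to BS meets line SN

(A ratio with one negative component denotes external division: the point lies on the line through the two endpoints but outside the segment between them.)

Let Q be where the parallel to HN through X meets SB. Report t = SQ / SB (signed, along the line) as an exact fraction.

Work in coordinates with T = (0, 0), X = (1, 0), E = (0, 1), L = (1, 5).
1. B lies on line EL with EB:BL = 3:(-2) ⇒ B = (3, 13)
2. G is the intersection of line TE and line BX ⇒ G = (0, -13/2)
3. N is the centroid of triangle TLG ⇒ N = (1/3, -1/2)
4. S lies on line LB with LS:SB = -3:2 ⇒ S = (7, 29)
5. H is where the line through T parallel to BS meets line SN ⇒ H = (79/17, 316/17)
through X parallel to HN: direction (-220/51, -649/34); meets SB at Q = (217/17, 885/17)
Q = S + t·(B−S) with t = -49/34

t = -49/34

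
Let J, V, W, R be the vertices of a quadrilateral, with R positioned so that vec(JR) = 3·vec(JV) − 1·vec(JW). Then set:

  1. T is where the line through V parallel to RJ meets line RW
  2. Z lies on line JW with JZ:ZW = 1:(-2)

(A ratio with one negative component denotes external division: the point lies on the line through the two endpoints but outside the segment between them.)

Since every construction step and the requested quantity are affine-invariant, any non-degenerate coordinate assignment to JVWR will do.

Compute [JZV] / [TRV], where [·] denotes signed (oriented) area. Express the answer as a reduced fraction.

[JZV]:[TRV] = -3

Assign J = (0, 0), V = (1, 0), W = (0, 1), R = (3, -1) — the answer is frame-independent, so this choice is without loss of generality.
1. T is where the line through V parallel to RJ meets line RW ⇒ T = (2, -1/3)
2. Z lies on line JW with JZ:ZW = 1:(-2) ⇒ Z = (0, -1)
2·[JZV] = 1, 2·[TRV] = -1/3
[JZV]:[TRV] = 1:-1/3 = -3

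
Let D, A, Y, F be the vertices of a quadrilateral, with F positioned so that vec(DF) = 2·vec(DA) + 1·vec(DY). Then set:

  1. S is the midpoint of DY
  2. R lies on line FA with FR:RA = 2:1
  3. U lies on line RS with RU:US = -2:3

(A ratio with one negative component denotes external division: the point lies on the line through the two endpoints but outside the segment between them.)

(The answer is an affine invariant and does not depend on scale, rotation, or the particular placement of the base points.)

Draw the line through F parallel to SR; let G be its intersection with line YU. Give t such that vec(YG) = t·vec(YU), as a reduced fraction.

Work in coordinates with D = (0, 0), A = (1, 0), Y = (0, 1), F = (2, 1).
1. S is the midpoint of DY ⇒ S = (0, 1/2)
2. R lies on line FA with FR:RA = 2:1 ⇒ R = (4/3, 1/3)
3. U lies on line RS with RU:US = -2:3 ⇒ U = (4, 0)
through F parallel to SR: direction (4/3, -1/6); meets YU at G = (-2, 3/2)
G = Y + t·(U−Y) with t = -1/2

t = -1/2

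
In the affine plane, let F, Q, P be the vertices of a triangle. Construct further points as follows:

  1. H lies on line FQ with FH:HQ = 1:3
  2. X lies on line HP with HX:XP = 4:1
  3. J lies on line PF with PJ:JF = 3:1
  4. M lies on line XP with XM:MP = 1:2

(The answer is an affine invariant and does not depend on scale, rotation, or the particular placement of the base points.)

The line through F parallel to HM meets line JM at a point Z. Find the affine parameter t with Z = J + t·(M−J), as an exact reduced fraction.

Set F = (0, 0), Q = (1, 0), P = (0, 1); any affine frame gives the same invariant.
1. H lies on line FQ with FH:HQ = 1:3 ⇒ H = (1/4, 0)
2. X lies on line HP with HX:XP = 4:1 ⇒ X = (1/20, 4/5)
3. J lies on line PF with PJ:JF = 3:1 ⇒ J = (0, 1/4)
4. M lies on line XP with XM:MP = 1:2 ⇒ M = (1/30, 13/15)
through F parallel to HM: direction (-13/60, 13/15); meets JM at Z = (-1/90, 2/45)
Z = J + t·(M−J) with t = -1/3

t = -1/3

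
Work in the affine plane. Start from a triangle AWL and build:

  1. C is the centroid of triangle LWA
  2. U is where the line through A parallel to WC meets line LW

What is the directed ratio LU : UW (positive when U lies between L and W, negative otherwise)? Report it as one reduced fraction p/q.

LU:UW = -2

Work in coordinates with A = (0, 0), W = (1, 0), L = (0, 1).
1. C is the centroid of triangle LWA ⇒ C = (1/3, 1/3)
2. U is where the line through A parallel to WC meets line LW ⇒ U = (2, -1)
U = L + t·(W−L) with t = 2, so LU:UW = t:(1−t) = 2:-1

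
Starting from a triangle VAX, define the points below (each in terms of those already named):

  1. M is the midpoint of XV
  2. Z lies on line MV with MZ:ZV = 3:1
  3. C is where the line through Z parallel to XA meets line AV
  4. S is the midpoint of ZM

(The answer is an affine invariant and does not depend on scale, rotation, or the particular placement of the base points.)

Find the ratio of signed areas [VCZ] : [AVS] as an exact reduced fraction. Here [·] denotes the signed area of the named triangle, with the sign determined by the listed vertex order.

[VCZ]:[AVS] = -1/20

Choose coordinates V = (0, 0), A = (1, 0), X = (0, 1).
1. M is the midpoint of XV ⇒ M = (0, 1/2)
2. Z lies on line MV with MZ:ZV = 3:1 ⇒ Z = (0, 1/8)
3. C is where the line through Z parallel to XA meets line AV ⇒ C = (1/8, 0)
4. S is the midpoint of ZM ⇒ S = (0, 5/16)
2·[VCZ] = 1/64, 2·[AVS] = -5/16
[VCZ]:[AVS] = 1/64:-5/16 = -1/20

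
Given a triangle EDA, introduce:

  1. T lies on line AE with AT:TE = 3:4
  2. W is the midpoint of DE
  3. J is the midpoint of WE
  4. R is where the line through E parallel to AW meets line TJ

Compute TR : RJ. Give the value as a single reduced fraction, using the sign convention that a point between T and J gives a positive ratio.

TR:RJ = -8/7

Choose coordinates E = (0, 0), D = (1, 0), A = (0, 1).
1. T lies on line AE with AT:TE = 3:4 ⇒ T = (0, 4/7)
2. W is the midpoint of DE ⇒ W = (1/2, 0)
3. J is the midpoint of WE ⇒ J = (1/4, 0)
4. R is where the line through E parallel to AW meets line TJ ⇒ R = (2, -4)
R = T + t·(J−T) with t = 8, so TR:RJ = t:(1−t) = 8:-7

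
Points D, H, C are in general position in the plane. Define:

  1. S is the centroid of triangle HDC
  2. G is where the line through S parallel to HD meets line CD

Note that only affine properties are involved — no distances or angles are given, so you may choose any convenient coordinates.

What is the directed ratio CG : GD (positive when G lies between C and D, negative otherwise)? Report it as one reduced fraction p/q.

Set D = (0, 0), H = (1, 0), C = (0, 1); any affine frame gives the same invariant.
1. S is the centroid of triangle HDC ⇒ S = (1/3, 1/3)
2. G is where the line through S parallel to HD meets line CD ⇒ G = (0, 1/3)
G = C + t·(D−C) with t = 2/3, so CG:GD = t:(1−t) = 2/3:1/3

CG:GD = 2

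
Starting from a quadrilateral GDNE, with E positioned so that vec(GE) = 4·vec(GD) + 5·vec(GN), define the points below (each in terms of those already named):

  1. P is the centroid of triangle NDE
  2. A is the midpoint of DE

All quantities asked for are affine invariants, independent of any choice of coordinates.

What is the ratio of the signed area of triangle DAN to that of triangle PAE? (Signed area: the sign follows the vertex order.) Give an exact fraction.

[DAN]:[PAE] = 3

Assign G = (0, 0), D = (1, 0), N = (0, 1), E = (4, 5) — the answer is frame-independent, so this choice is without loss of generality.
1. P is the centroid of triangle NDE ⇒ P = (5/3, 2)
2. A is the midpoint of DE ⇒ A = (5/2, 5/2)
2·[DAN] = 4, 2·[PAE] = 4/3
[DAN]:[PAE] = 4:4/3 = 3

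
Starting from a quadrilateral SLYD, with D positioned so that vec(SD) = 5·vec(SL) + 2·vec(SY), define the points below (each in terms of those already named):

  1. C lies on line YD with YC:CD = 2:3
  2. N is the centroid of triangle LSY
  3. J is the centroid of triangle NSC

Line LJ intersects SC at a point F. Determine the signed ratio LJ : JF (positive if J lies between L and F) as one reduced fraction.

Assign S = (0, 0), L = (1, 0), Y = (0, 1), D = (5, 2) — the answer is frame-independent, so this choice is without loss of generality.
1. C lies on line YD with YC:CD = 2:3 ⇒ C = (2, 7/5)
2. N is the centroid of triangle LSY ⇒ N = (1/3, 1/3)
3. J is the centroid of triangle NSC ⇒ J = (7/9, 26/45)
line LJ meets SC at F = (26/33, 91/165)
J = L + t·(F−L) with t = 22/21, so LJ:JF = 22/21:-1/21

LJ:JF = -22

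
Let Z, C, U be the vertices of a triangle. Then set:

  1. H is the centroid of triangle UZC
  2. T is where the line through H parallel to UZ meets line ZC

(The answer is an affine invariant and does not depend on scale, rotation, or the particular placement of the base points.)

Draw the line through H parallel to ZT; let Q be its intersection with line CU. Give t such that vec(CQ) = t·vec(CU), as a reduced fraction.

Assign Z = (0, 0), C = (1, 0), U = (0, 1) — the answer is frame-independent, so this choice is without loss of generality.
1. H is the centroid of triangle UZC ⇒ H = (1/3, 1/3)
2. T is where the line through H parallel to UZ meets line ZC ⇒ T = (1/3, 0)
through H parallel to ZT: direction (1/3, 0); meets CU at Q = (2/3, 1/3)
Q = C + t·(U−C) with t = 1/3

t = 1/3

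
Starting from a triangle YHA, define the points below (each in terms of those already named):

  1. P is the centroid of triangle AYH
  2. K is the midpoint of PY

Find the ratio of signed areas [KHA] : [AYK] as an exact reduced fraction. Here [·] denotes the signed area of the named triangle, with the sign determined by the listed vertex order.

Choose coordinates Y = (0, 0), H = (1, 0), A = (0, 1).
1. P is the centroid of triangle AYH ⇒ P = (1/3, 1/3)
2. K is the midpoint of PY ⇒ K = (1/6, 1/6)
2·[KHA] = 2/3, 2·[AYK] = 1/6
[KHA]:[AYK] = 2/3:1/6 = 4

[KHA]:[AYK] = 4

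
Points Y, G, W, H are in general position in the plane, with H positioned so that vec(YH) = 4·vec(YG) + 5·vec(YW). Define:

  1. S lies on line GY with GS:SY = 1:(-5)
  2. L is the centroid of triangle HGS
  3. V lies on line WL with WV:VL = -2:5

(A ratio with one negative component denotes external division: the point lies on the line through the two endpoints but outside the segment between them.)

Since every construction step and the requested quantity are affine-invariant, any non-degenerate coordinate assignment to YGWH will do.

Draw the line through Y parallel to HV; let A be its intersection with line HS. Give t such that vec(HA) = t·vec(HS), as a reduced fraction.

t = 33/53

Choose coordinates Y = (0, 0), G = (1, 0), W = (0, 1), H = (4, 5).
1. S lies on line GY with GS:SY = 1:(-5) ⇒ S = (5/4, 0)
2. L is the centroid of triangle HGS ⇒ L = (25/12, 5/3)
3. V lies on line WL with WV:VL = -2:5 ⇒ V = (-25/18, 5/9)
through Y parallel to HV: direction (-97/18, -40/9); meets HS at A = (485/212, 100/53)
A = H + t·(S−H) with t = 33/53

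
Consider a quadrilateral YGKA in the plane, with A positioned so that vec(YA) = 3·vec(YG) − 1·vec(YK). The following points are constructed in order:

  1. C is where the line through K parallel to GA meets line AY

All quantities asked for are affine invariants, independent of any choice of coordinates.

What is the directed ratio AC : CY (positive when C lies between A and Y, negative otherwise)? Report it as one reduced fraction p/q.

Set Y = (0, 0), G = (1, 0), K = (0, 1), A = (3, -1); any affine frame gives the same invariant.
1. C is where the line through K parallel to GA meets line AY ⇒ C = (6, -2)
C = A + t·(Y−A) with t = -1, so AC:CY = t:(1−t) = -1:2

AC:CY = -1/2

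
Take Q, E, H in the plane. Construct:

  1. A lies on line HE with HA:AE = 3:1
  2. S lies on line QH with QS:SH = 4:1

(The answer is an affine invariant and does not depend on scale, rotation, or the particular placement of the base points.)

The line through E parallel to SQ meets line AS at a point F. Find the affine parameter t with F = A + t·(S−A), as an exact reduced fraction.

Choose coordinates Q = (0, 0), E = (1, 0), H = (0, 1).
1. A lies on line HE with HA:AE = 3:1 ⇒ A = (3/4, 1/4)
2. S lies on line QH with QS:SH = 4:1 ⇒ S = (0, 4/5)
through E parallel to SQ: direction (0, -4/5); meets AS at F = (1, 1/15)
F = A + t·(S−A) with t = -1/3

t = -1/3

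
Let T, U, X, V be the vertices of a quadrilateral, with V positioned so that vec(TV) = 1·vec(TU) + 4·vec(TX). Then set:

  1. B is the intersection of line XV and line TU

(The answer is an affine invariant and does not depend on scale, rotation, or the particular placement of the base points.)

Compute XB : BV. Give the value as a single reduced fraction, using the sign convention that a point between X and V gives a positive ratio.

Assign T = (0, 0), U = (1, 0), X = (0, 1), V = (1, 4) — the answer is frame-independent, so this choice is without loss of generality.
1. B is the intersection of line XV and line TU ⇒ B = (-1/3, 0)
B = X + t·(V−X) with t = -1/3, so XB:BV = t:(1−t) = -1/3:4/3

XB:BV = -1/4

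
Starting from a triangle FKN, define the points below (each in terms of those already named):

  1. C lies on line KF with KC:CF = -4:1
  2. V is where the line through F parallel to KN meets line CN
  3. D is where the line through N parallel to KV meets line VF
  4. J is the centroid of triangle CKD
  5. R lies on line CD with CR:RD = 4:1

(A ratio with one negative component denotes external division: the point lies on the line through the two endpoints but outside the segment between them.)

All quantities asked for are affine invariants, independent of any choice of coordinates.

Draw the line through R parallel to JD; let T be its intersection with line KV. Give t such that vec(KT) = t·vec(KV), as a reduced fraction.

t = 6/7

Work in coordinates with F = (0, 0), K = (1, 0), N = (0, 1).
1. C lies on line KF with KC:CF = -4:1 ⇒ C = (-1/3, 0)
2. V is where the line through F parallel to KN meets line CN ⇒ V = (-1/4, 1/4)
3. D is where the line through N parallel to KV meets line VF ⇒ D = (-5/4, 5/4)
4. J is the centroid of triangle CKD ⇒ J = (-7/36, 5/12)
5. R lies on line CD with CR:RD = 4:1 ⇒ R = (-16/15, 1)
through R parallel to JD: direction (-19/18, 5/6); meets KV at T = (-1/14, 3/14)
T = K + t·(V−K) with t = 6/7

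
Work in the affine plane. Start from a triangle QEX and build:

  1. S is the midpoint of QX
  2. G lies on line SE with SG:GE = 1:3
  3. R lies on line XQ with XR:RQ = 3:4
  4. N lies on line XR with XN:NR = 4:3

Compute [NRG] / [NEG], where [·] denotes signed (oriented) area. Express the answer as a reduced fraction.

[NRG]:[NEG] = -6/25

Set Q = (0, 0), E = (1, 0), X = (0, 1); any affine frame gives the same invariant.
1. S is the midpoint of QX ⇒ S = (0, 1/2)
2. G lies on line SE with SG:GE = 1:3 ⇒ G = (1/4, 3/8)
3. R lies on line XQ with XR:RQ = 3:4 ⇒ R = (0, 4/7)
4. N lies on line XR with XN:NR = 4:3 ⇒ N = (0, 37/49)
2·[NRG] = 9/196, 2·[NEG] = -75/392
[NRG]:[NEG] = 9/196:-75/392 = -6/25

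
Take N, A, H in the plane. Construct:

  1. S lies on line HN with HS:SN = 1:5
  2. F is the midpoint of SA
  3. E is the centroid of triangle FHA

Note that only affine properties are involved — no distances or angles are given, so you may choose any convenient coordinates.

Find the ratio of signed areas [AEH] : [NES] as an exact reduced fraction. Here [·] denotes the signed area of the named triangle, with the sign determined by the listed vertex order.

[AEH]:[NES] = -1/15

Work in coordinates with N = (0, 0), A = (1, 0), H = (0, 1).
1. S lies on line HN with HS:SN = 1:5 ⇒ S = (0, 5/6)
2. F is the midpoint of SA ⇒ F = (1/2, 5/12)
3. E is the centroid of triangle FHA ⇒ E = (1/2, 17/36)
2·[AEH] = -1/36, 2·[NES] = 5/12
[AEH]:[NES] = -1/36:5/12 = -1/15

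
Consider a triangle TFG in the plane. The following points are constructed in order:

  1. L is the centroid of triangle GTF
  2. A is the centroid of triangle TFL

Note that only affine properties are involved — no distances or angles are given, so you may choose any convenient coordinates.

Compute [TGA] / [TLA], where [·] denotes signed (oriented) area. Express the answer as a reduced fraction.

[TGA]:[TLA] = 4

Set T = (0, 0), F = (1, 0), G = (0, 1); any affine frame gives the same invariant.
1. L is the centroid of triangle GTF ⇒ L = (1/3, 1/3)
2. A is the centroid of triangle TFL ⇒ A = (4/9, 1/9)
2·[TGA] = -4/9, 2·[TLA] = -1/9
[TGA]:[TLA] = -4/9:-1/9 = 4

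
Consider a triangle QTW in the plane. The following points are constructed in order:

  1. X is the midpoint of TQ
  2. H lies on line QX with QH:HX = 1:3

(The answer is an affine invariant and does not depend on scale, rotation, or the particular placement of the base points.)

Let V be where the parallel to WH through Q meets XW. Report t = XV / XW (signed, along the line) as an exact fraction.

Work in coordinates with Q = (0, 0), T = (1, 0), W = (0, 1).
1. X is the midpoint of TQ ⇒ X = (1/2, 0)
2. H lies on line QX with QH:HX = 1:3 ⇒ H = (1/8, 0)
through Q parallel to WH: direction (1/8, -1); meets XW at V = (-1/6, 4/3)
V = X + t·(W−X) with t = 4/3

t = 4/3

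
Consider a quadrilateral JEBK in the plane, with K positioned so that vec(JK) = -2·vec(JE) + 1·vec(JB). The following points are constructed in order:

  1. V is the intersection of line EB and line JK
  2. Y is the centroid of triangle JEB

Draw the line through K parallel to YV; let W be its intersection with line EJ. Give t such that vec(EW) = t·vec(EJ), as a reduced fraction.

Set J = (0, 0), E = (1, 0), B = (0, 1), K = (-2, 1); any affine frame gives the same invariant.
1. V is the intersection of line EB and line JK ⇒ V = (2, -1)
2. Y is the centroid of triangle JEB ⇒ Y = (1/3, 1/3)
through K parallel to YV: direction (5/3, -4/3); meets EJ at W = (-3/4, 0)
W = E + t·(J−E) with t = 7/4

t = 7/4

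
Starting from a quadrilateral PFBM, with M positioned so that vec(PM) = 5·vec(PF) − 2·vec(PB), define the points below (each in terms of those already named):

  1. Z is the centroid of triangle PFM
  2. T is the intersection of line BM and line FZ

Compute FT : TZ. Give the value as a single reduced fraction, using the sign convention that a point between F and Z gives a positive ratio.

Assign P = (0, 0), F = (1, 0), B = (0, 1), M = (5, -2) — the answer is frame-independent, so this choice is without loss of generality.
1. Z is the centroid of triangle PFM ⇒ Z = (2, -2/3)
2. T is the intersection of line BM and line FZ ⇒ T = (-5, 4)
T = F + t·(Z−F) with t = -6, so FT:TZ = t:(1−t) = -6:7

FT:TZ = -6/7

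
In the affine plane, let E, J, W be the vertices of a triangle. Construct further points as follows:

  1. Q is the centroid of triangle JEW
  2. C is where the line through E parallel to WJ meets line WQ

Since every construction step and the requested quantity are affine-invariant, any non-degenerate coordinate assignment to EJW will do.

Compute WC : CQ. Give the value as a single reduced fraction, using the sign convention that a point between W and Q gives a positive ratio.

Choose coordinates E = (0, 0), J = (1, 0), W = (0, 1).
1. Q is the centroid of triangle JEW ⇒ Q = (1/3, 1/3)
2. C is where the line through E parallel to WJ meets line WQ ⇒ C = (1, -1)
C = W + t·(Q−W) with t = 3, so WC:CQ = t:(1−t) = 3:-2

WC:CQ = -3/2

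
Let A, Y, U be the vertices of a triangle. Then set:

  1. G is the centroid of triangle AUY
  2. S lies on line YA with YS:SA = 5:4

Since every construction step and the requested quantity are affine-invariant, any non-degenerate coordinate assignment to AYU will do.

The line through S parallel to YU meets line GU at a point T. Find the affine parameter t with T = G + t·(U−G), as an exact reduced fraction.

Choose coordinates A = (0, 0), Y = (1, 0), U = (0, 1).
1. G is the centroid of triangle AUY ⇒ G = (1/3, 1/3)
2. S lies on line YA with YS:SA = 5:4 ⇒ S = (4/9, 0)
through S parallel to YU: direction (-1, 1); meets GU at T = (5/9, -1/9)
T = G + t·(U−G) with t = -2/3

t = -2/3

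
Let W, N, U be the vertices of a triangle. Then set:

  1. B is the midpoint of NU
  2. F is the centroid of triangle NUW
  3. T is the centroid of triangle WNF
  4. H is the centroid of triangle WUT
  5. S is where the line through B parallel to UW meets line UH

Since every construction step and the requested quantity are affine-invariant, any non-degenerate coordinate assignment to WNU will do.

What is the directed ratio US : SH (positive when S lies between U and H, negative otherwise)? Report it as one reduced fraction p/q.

Assign W = (0, 0), N = (1, 0), U = (0, 1) — the answer is frame-independent, so this choice is without loss of generality.
1. B is the midpoint of NU ⇒ B = (1/2, 1/2)
2. F is the centroid of triangle NUW ⇒ F = (1/3, 1/3)
3. T is the centroid of triangle WNF ⇒ T = (4/9, 1/9)
4. H is the centroid of triangle WUT ⇒ H = (4/27, 10/27)
5. S is where the line through B parallel to UW meets line UH ⇒ S = (1/2, -9/8)
S = U + t·(H−U) with t = 27/8, so US:SH = t:(1−t) = 27/8:-19/8

US:SH = -27/19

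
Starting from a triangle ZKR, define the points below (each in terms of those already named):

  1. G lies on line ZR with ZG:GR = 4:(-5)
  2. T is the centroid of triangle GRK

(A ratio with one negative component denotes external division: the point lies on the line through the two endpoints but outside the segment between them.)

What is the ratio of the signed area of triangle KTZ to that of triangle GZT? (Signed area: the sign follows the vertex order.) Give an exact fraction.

[KTZ]:[GZT] = 3/4

Assign Z = (0, 0), K = (1, 0), R = (0, 1) — the answer is frame-independent, so this choice is without loss of generality.
1. G lies on line ZR with ZG:GR = 4:(-5) ⇒ G = (0, -4)
2. T is the centroid of triangle GRK ⇒ T = (1/3, -1)
2·[KTZ] = -1, 2·[GZT] = -4/3
[KTZ]:[GZT] = -1:-4/3 = 3/4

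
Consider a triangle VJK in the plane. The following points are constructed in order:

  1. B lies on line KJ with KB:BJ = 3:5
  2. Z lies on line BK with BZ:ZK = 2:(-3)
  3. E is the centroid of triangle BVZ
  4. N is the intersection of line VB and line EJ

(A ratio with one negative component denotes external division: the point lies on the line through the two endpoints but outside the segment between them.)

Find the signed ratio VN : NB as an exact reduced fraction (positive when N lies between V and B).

VN:NB = 4/5

Assign V = (0, 0), J = (1, 0), K = (0, 1) — the answer is frame-independent, so this choice is without loss of generality.
1. B lies on line KJ with KB:BJ = 3:5 ⇒ B = (3/8, 5/8)
2. Z lies on line BK with BZ:ZK = 2:(-3) ⇒ Z = (9/8, -1/8)
3. E is the centroid of triangle BVZ ⇒ E = (1/2, 1/6)
4. N is the intersection of line VB and line EJ ⇒ N = (1/6, 5/18)
N = V + t·(B−V) with t = 4/9, so VN:NB = t:(1−t) = 4/9:5/9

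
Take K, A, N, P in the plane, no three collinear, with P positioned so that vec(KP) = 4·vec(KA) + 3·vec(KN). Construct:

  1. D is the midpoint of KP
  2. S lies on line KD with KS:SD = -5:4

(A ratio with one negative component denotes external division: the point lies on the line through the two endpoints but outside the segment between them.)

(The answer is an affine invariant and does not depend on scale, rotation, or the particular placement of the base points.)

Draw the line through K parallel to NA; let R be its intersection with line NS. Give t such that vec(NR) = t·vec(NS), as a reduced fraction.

Choose coordinates K = (0, 0), A = (1, 0), N = (0, 1), P = (4, 3).
1. D is the midpoint of KP ⇒ D = (2, 3/2)
2. S lies on line KD with KS:SD = -5:4 ⇒ S = (10, 15/2)
through K parallel to NA: direction (1, -1); meets NS at R = (-20/33, 20/33)
R = N + t·(S−N) with t = -2/33

t = -2/33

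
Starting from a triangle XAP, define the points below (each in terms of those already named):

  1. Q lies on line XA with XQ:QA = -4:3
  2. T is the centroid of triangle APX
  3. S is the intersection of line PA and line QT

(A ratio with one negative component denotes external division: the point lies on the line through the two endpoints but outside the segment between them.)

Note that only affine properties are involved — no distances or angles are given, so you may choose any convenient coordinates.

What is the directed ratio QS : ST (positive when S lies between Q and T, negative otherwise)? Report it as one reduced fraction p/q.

QS:ST = 9

Assign X = (0, 0), A = (1, 0), P = (0, 1) — the answer is frame-independent, so this choice is without loss of generality.
1. Q lies on line XA with XQ:QA = -4:3 ⇒ Q = (4, 0)
2. T is the centroid of triangle APX ⇒ T = (1/3, 1/3)
3. S is the intersection of line PA and line QT ⇒ S = (7/10, 3/10)
S = Q + t·(T−Q) with t = 9/10, so QS:ST = t:(1−t) = 9/10:1/10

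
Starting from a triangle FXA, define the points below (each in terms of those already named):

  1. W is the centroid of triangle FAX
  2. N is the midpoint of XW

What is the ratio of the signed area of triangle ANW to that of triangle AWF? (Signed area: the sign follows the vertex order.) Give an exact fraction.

[ANW]:[AWF] = 1/2

Work in coordinates with F = (0, 0), X = (1, 0), A = (0, 1).
1. W is the centroid of triangle FAX ⇒ W = (1/3, 1/3)
2. N is the midpoint of XW ⇒ N = (2/3, 1/6)
2·[ANW] = -1/6, 2·[AWF] = -1/3
[ANW]:[AWF] = -1/6:-1/3 = 1/2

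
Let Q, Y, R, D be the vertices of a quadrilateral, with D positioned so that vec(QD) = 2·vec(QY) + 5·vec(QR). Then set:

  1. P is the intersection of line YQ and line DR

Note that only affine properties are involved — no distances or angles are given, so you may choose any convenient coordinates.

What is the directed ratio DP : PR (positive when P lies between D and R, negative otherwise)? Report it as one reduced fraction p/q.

DP:PR = -5

Assign Q = (0, 0), Y = (1, 0), R = (0, 1), D = (2, 5) — the answer is frame-independent, so this choice is without loss of generality.
1. P is the intersection of line YQ and line DR ⇒ P = (-1/2, 0)
P = D + t·(R−D) with t = 5/4, so DP:PR = t:(1−t) = 5/4:-1/4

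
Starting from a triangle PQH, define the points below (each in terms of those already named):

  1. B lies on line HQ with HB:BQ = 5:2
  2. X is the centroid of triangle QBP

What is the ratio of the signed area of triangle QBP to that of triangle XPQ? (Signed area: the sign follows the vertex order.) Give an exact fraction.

[QBP]:[XPQ] = 3

Set P = (0, 0), Q = (1, 0), H = (0, 1); any affine frame gives the same invariant.
1. B lies on line HQ with HB:BQ = 5:2 ⇒ B = (5/7, 2/7)
2. X is the centroid of triangle QBP ⇒ X = (4/7, 2/21)
2·[QBP] = 2/7, 2·[XPQ] = 2/21
[QBP]:[XPQ] = 2/7:2/21 = 3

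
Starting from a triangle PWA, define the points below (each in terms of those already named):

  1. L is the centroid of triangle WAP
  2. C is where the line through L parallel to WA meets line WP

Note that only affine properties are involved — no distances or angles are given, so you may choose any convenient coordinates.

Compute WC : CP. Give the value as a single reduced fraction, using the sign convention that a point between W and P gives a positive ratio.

WC:CP = 1/2

Work in coordinates with P = (0, 0), W = (1, 0), A = (0, 1).
1. L is the centroid of triangle WAP ⇒ L = (1/3, 1/3)
2. C is where the line through L parallel to WA meets line WP ⇒ C = (2/3, 0)
C = W + t·(P−W) with t = 1/3, so WC:CP = t:(1−t) = 1/3:2/3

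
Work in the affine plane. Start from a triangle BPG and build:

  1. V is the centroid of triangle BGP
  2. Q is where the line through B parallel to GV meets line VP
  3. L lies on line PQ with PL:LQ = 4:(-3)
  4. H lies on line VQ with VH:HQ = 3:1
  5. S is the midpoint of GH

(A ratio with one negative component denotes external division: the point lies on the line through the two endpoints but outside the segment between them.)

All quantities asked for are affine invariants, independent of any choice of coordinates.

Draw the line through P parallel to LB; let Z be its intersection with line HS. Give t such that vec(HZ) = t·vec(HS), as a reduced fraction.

t = 14/27

Set B = (0, 0), P = (1, 0), G = (0, 1); any affine frame gives the same invariant.
1. V is the centroid of triangle BGP ⇒ V = (1/3, 1/3)
2. Q is where the line through B parallel to GV meets line VP ⇒ Q = (-1/3, 2/3)
3. L lies on line PQ with PL:LQ = 4:(-3) ⇒ L = (-13/3, 8/3)
4. H lies on line VQ with VH:HQ = 3:1 ⇒ H = (-1/6, 7/12)
5. S is the midpoint of GH ⇒ S = (-1/12, 19/24)
through P parallel to LB: direction (13/3, -8/3); meets HS at Z = (-10/81, 56/81)
Z = H + t·(S−H) with t = 14/27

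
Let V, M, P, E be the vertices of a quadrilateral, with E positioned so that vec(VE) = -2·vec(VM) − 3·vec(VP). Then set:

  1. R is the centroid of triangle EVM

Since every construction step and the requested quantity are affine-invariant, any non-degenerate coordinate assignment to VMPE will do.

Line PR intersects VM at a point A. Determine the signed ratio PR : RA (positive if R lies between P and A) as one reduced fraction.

Work in coordinates with V = (0, 0), M = (1, 0), P = (0, 1), E = (-2, -3).
1. R is the centroid of triangle EVM ⇒ R = (-1/3, -1)
line PR meets VM at A = (-1/6, 0)
R = P + t·(A−P) with t = 2, so PR:RA = 2:-1

PR:RA = -2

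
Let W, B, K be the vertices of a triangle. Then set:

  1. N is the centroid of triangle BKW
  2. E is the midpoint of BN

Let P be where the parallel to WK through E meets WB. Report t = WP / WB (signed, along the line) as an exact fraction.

Set W = (0, 0), B = (1, 0), K = (0, 1); any affine frame gives the same invariant.
1. N is the centroid of triangle BKW ⇒ N = (1/3, 1/3)
2. E is the midpoint of BN ⇒ E = (2/3, 1/6)
through E parallel to WK: direction (0, 1); meets WB at P = (2/3, 0)
P = W + t·(B−W) with t = 2/3

t = 2/3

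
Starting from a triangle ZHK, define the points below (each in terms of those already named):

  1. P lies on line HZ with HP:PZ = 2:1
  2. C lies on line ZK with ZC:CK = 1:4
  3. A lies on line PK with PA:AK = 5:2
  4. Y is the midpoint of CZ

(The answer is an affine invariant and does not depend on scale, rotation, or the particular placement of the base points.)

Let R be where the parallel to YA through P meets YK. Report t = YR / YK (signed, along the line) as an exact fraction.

Choose coordinates Z = (0, 0), H = (1, 0), K = (0, 1).
1. P lies on line HZ with HP:PZ = 2:1 ⇒ P = (1/3, 0)
2. C lies on line ZK with ZC:CK = 1:4 ⇒ C = (0, 1/5)
3. A lies on line PK with PA:AK = 5:2 ⇒ A = (2/21, 5/7)
4. Y is the midpoint of CZ ⇒ Y = (0, 1/10)
through P parallel to YA: direction (2/21, 43/70); meets YK at R = (0, -43/20)
R = Y + t·(K−Y) with t = -5/2

t = -5/2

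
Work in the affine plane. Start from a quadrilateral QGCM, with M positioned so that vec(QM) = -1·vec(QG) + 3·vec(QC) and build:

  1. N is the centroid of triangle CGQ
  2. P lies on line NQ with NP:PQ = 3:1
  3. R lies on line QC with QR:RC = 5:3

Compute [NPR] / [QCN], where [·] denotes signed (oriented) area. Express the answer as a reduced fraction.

[NPR]:[QCN] = 15/32

Work in coordinates with Q = (0, 0), G = (1, 0), C = (0, 1), M = (-1, 3).
1. N is the centroid of triangle CGQ ⇒ N = (1/3, 1/3)
2. P lies on line NQ with NP:PQ = 3:1 ⇒ P = (1/12, 1/12)
3. R lies on line QC with QR:RC = 5:3 ⇒ R = (0, 5/8)
2·[NPR] = -5/32, 2·[QCN] = -1/3
[NPR]:[QCN] = -5/32:-1/3 = 15/32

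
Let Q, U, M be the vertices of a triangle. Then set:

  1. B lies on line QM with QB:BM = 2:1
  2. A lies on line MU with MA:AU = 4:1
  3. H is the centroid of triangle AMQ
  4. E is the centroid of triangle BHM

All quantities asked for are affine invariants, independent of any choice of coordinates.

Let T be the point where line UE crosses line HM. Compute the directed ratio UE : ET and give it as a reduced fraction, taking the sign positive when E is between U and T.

Work in coordinates with Q = (0, 0), U = (1, 0), M = (0, 1).
1. B lies on line QM with QB:BM = 2:1 ⇒ B = (0, 2/3)
2. A lies on line MU with MA:AU = 4:1 ⇒ A = (4/5, 1/5)
3. H is the centroid of triangle AMQ ⇒ H = (4/15, 2/5)
4. E is the centroid of triangle BHM ⇒ E = (4/45, 31/45)
line UE meets HM at T = (8/49, 31/49)
E = U + t·(T−U) with t = 49/45, so UE:ET = 49/45:-4/45

UE:ET = -49/4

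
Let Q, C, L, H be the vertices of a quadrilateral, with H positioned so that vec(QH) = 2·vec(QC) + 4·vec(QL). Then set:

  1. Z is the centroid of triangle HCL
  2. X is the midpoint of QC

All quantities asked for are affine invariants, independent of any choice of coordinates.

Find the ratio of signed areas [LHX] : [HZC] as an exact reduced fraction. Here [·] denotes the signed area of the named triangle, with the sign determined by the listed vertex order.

[LHX]:[HZC] = -21/10

Choose coordinates Q = (0, 0), C = (1, 0), L = (0, 1), H = (2, 4).
1. Z is the centroid of triangle HCL ⇒ Z = (1, 5/3)
2. X is the midpoint of QC ⇒ X = (1/2, 0)
2·[LHX] = -7/2, 2·[HZC] = 5/3
[LHX]:[HZC] = -7/2:5/3 = -21/10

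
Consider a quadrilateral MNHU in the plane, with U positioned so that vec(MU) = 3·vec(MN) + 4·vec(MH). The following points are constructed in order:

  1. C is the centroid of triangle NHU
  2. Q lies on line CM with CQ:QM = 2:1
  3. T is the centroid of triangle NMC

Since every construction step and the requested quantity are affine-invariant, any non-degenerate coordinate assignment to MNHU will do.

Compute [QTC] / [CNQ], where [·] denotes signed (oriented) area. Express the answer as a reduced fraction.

[QTC]:[CNQ] = -1/3

Work in coordinates with M = (0, 0), N = (1, 0), H = (0, 1), U = (3, 4).
1. C is the centroid of triangle NHU ⇒ C = (4/3, 5/3)
2. Q lies on line CM with CQ:QM = 2:1 ⇒ Q = (4/9, 5/9)
3. T is the centroid of triangle NMC ⇒ T = (7/9, 5/9)
2·[QTC] = 10/27, 2·[CNQ] = -10/9
[QTC]:[CNQ] = 10/27:-10/9 = -1/3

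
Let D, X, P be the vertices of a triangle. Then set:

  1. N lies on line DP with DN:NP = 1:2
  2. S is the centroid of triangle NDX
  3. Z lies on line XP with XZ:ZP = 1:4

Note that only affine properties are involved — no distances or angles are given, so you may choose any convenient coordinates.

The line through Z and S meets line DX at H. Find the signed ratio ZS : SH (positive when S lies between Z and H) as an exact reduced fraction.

ZS:SH = 4/5

Work in coordinates with D = (0, 0), X = (1, 0), P = (0, 1).
1. N lies on line DP with DN:NP = 1:2 ⇒ N = (0, 1/3)
2. S is the centroid of triangle NDX ⇒ S = (1/3, 1/9)
3. Z lies on line XP with XZ:ZP = 1:4 ⇒ Z = (4/5, 1/5)
line ZS meets DX at H = (-1/4, 0)
S = Z + t·(H−Z) with t = 4/9, so ZS:SH = 4/9:5/9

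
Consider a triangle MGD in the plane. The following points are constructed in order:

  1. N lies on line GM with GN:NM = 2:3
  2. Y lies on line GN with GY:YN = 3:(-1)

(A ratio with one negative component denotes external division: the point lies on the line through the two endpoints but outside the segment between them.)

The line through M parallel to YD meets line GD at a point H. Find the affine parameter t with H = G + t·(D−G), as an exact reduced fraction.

Assign M = (0, 0), G = (1, 0), D = (0, 1) — the answer is frame-independent, so this choice is without loss of generality.
1. N lies on line GM with GN:NM = 2:3 ⇒ N = (3/5, 0)
2. Y lies on line GN with GY:YN = 3:(-1) ⇒ Y = (2/5, 0)
through M parallel to YD: direction (-2/5, 1); meets GD at H = (-2/3, 5/3)
H = G + t·(D−G) with t = 5/3

t = 5/3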